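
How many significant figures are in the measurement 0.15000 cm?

5

0.15000: leading zeros are not significant; trailing zeros after a decimal point are significant.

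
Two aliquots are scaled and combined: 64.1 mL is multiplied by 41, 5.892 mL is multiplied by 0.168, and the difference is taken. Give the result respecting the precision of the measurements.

64.1 × 41 = 2628.1 → 2.6 × 10³ mL (2 s.f., last digit at the 10^2 place).
5.892 × 0.168 = 0.989856 → 0.990 mL (3 s.f., last digit at the 10^-3 place).
Difference: 2627.110144 mL; keep the coarser place, 10^2.
Result: 2.6 × 10³ mL.

2.6 × 10³ mL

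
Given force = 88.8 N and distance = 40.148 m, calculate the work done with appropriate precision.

work done = 88.8 N × 40.148 m = 3565.1424 J.
88.8 has 3 significant figures; 40.148 has 5.
Division/multiplication keeps the fewest: 3 significant figures.
Rounded: 3.57 × 10^3 J.

3.57 × 10^3 J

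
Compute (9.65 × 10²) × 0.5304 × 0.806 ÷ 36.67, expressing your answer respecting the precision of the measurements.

(9.65 × 10²) × 0.5304 × 0.806 ÷ 36.67 = 11.2500631579…
Multiplication/division keeps the fewest significant figures: 9.65 × 10² → 3 s.f., 0.5304 → 4 s.f., 0.806 → 3 s.f., 36.67 → 4 s.f.; limit is 3.
Rounded to 3 significant figures: 11.3.

11.3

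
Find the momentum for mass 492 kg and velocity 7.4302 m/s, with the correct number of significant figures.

momentum = 492 kg × 7.4302 m/s = 3655.6584 kg·m/s.
492 has 3 significant figures; 7.4302 has 5.
Division/multiplication keeps the fewest: 3 significant figures.
Rounded: 3.66 × 10³ kg·m/s.

3.66 × 10³ kg·m/s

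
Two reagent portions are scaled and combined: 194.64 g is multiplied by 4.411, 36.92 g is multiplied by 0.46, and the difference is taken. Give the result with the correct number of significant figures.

194.64 × 4.411 = 858.55704 → 858.6 g (4 s.f., last digit at the 10^-1 place).
36.92 × 0.46 = 16.9832 → 17 g (2 s.f., last digit at the 10^0 place).
Difference: 841.57384 g; keep the coarser place, 10^0.
Result: 842 g.

842 g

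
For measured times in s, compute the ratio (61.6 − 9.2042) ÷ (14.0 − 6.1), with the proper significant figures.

6.6

61.6 − 9.2042 = 52.3958, limited to 1 d.p. → 3 s.f.; 14.0 − 6.1 = 7.9, limited to 1 d.p. → 2 s.f.
Carrying full precision, 52.3958 ÷ 7.9 = 6.63237974684…; keep min(3, 2) = 2 s.f.
Rounded to 2 significant figures: 6.6.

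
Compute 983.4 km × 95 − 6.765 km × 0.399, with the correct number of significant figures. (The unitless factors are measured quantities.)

9.3 × 10⁴ km

983.4 × 95 = 93423 → 9.3 × 10⁴ km (2 s.f., last digit at the 10^3 place).
6.765 × 0.399 = 2.699235 → 2.70 km (3 s.f., last digit at the 10^-2 place).
Difference: 93420.300765 km; keep the coarser place, 10^3.
Result: 9.3 × 10⁴ km.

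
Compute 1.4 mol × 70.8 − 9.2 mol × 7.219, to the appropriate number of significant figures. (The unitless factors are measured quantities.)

33 mol

1.4 × 70.8 = 99.12 → 99 mol (2 s.f., last digit at the 10^0 place).
9.2 × 7.219 = 66.4148 → 66 mol (2 s.f., last digit at the 10^0 place).
Difference: 32.7052 mol; keep the coarser place, 10^0.
Result: 33 mol.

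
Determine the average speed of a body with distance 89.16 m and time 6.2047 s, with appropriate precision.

average speed = 89.16 m ÷ 6.2047 s = 14.3697519622… m/s.
89.16 has 4 significant figures; 6.2047 has 5.
Division/multiplication keeps the fewest: 4 significant figures.
Rounded: 14.37 m/s.

14.37 m/s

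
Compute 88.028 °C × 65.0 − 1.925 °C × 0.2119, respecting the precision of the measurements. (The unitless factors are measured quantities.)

88.028 × 65.0 = 5721.82 → 5.72 × 10^3 °C (3 s.f., last digit at the 10^1 place).
1.925 × 0.2119 = 0.4079075 → 0.4079 °C (4 s.f., last digit at the 10^-4 place).
Difference: 5721.4120925 °C; keep the coarser place, 10^1.
Result: 5.72 × 10^3 °C.

5.72 × 10^3 °C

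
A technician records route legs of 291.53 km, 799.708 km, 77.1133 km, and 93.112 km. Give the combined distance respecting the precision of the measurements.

291.53 km + 799.708 km + 77.1133 km + 93.112 km = 1261.4633 km.
Addition/subtraction keeps the fewest decimal places: 291.53 → 2 decimal places, 799.708 → 3 decimal places, 77.1133 → 4 decimal places, 93.112 → 3 decimal places; limit is 2.
Rounded to 2 decimal places: 1261.46 km.

1261.46 km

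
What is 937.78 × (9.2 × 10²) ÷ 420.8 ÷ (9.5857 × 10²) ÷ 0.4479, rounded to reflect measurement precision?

937.78 × (9.2 × 10²) ÷ 420.8 ÷ (9.5857 × 10²) ÷ 0.4479 = 4.77538253952…
Multiplication/division keeps the fewest significant figures: 937.78 → 5 s.f., 9.2 × 10² → 2 s.f., 420.8 → 4 s.f., 9.5857 × 10² → 5 s.f., 0.4479 → 4 s.f.; limit is 2.
Rounded to 2 significant figures: 4.8.

4.8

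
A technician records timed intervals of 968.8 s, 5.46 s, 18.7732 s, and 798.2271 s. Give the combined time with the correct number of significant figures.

1791.3 s

968.8 s + 5.46 s + 18.7732 s + 798.2271 s = 1791.2603 s.
Addition/subtraction keeps the fewest decimal places: 968.8 → 1 decimal place, 5.46 → 2 decimal places, 18.7732 → 4 decimal places, 798.2271 → 4 decimal places; limit is 1.
Rounded to 1 decimal place: 1791.3 s.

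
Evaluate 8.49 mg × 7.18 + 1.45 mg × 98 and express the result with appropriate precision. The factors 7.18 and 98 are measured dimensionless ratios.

2.0 × 10² mg

8.49 × 7.18 = 60.9582 → 61.0 mg (3 s.f., last digit at the 10^-1 place).
1.45 × 98 = 142.1 → 1.4 × 10² mg (2 s.f., last digit at the 10^1 place).
Sum: 203.0582 mg; keep the coarser place, 10^1.
Result: 2.0 × 10² mg.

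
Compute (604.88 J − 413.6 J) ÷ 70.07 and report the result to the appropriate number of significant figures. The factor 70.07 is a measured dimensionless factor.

2.730 J

604.88 J − 413.6 J = 191.28 J; the difference is limited to 1 decimal place (4 s.f.).
Carrying full precision, 191.28 ÷ 70.07 = 2.72984158698… J; 70.07 has 4 s.f., so the result keeps min(4, 4) = 4 s.f.
Rounded to 4 significant figures: 2.730 J.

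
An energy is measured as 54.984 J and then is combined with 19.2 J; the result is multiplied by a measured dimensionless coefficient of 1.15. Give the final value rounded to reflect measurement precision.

85.3 J

54.984 J + 19.2 J = 74.184 J; the sum is limited to 1 decimal place (3 s.f.).
Carrying full precision, 74.184 × 1.15 = 85.3116 J; 1.15 has 3 s.f., so the result keeps min(3, 3) = 3 s.f.
Rounded to 3 significant figures: 85.3 J.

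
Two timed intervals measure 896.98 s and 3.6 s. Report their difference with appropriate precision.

8.934 × 10² s

896.98 s − 3.6 s = 893.38 s.
Addition/subtraction keeps the fewest decimal places: 896.98 → 2 decimal places, 3.6 → 1 decimal place; limit is 1.
Rounded to 1 decimal place: 8.934 × 10² s.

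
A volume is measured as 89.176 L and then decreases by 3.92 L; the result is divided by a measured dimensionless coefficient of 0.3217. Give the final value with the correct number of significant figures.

265.0 L

89.176 L − 3.92 L = 85.256 L; the difference is limited to 2 decimal places (4 s.f.).
Carrying full precision, 85.256 ÷ 0.3217 = 265.017096674… L; 0.3217 has 4 s.f., so the result keeps min(4, 4) = 4 s.f.
Rounded to 4 significant figures: 265.0 L.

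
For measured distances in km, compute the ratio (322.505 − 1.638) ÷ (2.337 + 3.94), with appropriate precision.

322.505 − 1.638 = 320.867, limited to 3 d.p. → 6 s.f.; 2.337 + 3.94 = 6.277, limited to 2 d.p. → 3 s.f.
Carrying full precision, 320.867 ÷ 6.277 = 51.1178907121…; keep min(6, 3) = 3 s.f.
Rounded to 3 significant figures: 51.1.

51.1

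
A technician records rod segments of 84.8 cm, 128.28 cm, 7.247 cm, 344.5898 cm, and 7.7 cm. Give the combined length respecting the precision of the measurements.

572.6 cm

84.8 cm + 128.28 cm + 7.247 cm + 344.5898 cm + 7.7 cm = 572.6168 cm.
Addition/subtraction keeps the fewest decimal places: 84.8 → 1 decimal place, 128.28 → 2 decimal places, 7.247 → 3 decimal places, 344.5898 → 4 decimal places, 7.7 → 1 decimal place; limit is 1.
Rounded to 1 decimal place: 572.6 cm.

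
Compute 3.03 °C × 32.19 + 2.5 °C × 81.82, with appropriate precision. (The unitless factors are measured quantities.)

3.03 × 32.19 = 97.5357 → 97.5 °C (3 s.f., last digit at the 10^-1 place).
2.5 × 81.82 = 204.55 → 2.0 × 10^2 °C (2 s.f., last digit at the 10^1 place).
Sum: 302.0857 °C; keep the coarser place, 10^1.
Result: 3.0 × 10^2 °C.

3.0 × 10^2 °C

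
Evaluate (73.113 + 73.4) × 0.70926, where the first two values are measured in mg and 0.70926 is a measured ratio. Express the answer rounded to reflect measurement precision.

73.113 mg + 73.4 mg = 146.513 mg; the sum is limited to 1 decimal place (4 s.f.).
Carrying full precision, 146.513 × 0.70926 = 103.91581038 mg; 0.70926 has 5 s.f., so the result keeps min(4, 5) = 4 s.f.
Rounded to 4 significant figures: 103.9 mg.

103.9 mg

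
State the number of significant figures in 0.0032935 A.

5

0.0032935: leading zeros are not significant.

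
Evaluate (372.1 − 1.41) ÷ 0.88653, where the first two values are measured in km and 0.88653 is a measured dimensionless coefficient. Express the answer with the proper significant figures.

372.1 km − 1.41 km = 370.69 km; the difference is limited to 1 decimal place (4 s.f.).
Carrying full precision, 370.69 ÷ 0.88653 = 418.135878086… km; 0.88653 has 5 s.f., so the result keeps min(4, 5) = 4 s.f.
Rounded to 4 significant figures: 418.1 km.

418.1 km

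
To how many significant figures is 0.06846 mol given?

4

0.06846: leading zeros are not significant.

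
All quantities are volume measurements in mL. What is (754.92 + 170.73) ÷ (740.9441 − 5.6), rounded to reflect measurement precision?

1.259

754.92 + 170.73 = 925.65, limited to 2 d.p. → 5 s.f.; 740.9441 − 5.6 = 735.3441, limited to 1 d.p. → 4 s.f.
Carrying full precision, 925.65 ÷ 735.3441 = 1.25879843192…; keep min(5, 4) = 4 s.f.
Rounded to 4 significant figures: 1.259.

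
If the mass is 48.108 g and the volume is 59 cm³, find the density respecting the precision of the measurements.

density = 48.108 g ÷ 59 cm³ = 0.815389830508… g/cm³.
48.108 has 5 significant figures; 59 has 2.
Division/multiplication keeps the fewest: 2 significant figures.
Rounded: 0.82 g/cm³.

0.82 g/cm³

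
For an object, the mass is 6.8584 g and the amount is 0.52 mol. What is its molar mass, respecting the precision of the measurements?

molar mass = 6.8584 g ÷ 0.52 mol = 13.1892307692… g/mol.
6.8584 has 5 significant figures; 0.52 has 2.
Division/multiplication keeps the fewest: 2 significant figures.
Rounded: 13 g/mol.

13 g/mol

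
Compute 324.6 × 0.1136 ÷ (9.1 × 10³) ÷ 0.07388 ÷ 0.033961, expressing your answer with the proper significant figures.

1.6

324.6 × 0.1136 ÷ (9.1 × 10³) ÷ 0.07388 ÷ 0.033961 = 1.61502071803…
Multiplication/division keeps the fewest significant figures: 324.6 → 4 s.f., 0.1136 → 4 s.f., 9.1 × 10³ → 2 s.f., 0.07388 → 4 s.f., 0.033961 → 5 s.f.; limit is 2.
Rounded to 2 significant figures: 1.6.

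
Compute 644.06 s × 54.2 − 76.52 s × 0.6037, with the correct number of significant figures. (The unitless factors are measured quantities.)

3.49 × 10^4 s

644.06 × 54.2 = 34908.052 → 3.49 × 10^4 s (3 s.f., last digit at the 10^2 place).
76.52 × 0.6037 = 46.195124 → 46.20 s (4 s.f., last digit at the 10^-2 place).
Difference: 34861.856876 s; keep the coarser place, 10^2.
Result: 3.49 × 10^4 s.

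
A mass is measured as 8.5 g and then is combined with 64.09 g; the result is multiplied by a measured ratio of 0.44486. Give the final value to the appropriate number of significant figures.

32.3 g

8.5 g + 64.09 g = 72.59 g; the sum is limited to 1 decimal place (3 s.f.).
Carrying full precision, 72.59 × 0.44486 = 32.2923874 g; 0.44486 has 5 s.f., so the result keeps min(3, 5) = 3 s.f.
Rounded to 3 significant figures: 32.3 g.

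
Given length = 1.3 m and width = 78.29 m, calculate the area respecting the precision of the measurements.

area = 1.3 m × 78.29 m = 101.777 m².
1.3 has 2 significant figures; 78.29 has 4.
Division/multiplication keeps the fewest: 2 significant figures.
Rounded: 1.0 × 10² m².

1.0 × 10² m²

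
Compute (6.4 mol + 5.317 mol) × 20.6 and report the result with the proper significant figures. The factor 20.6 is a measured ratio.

241 mol

6.4 mol + 5.317 mol = 11.717 mol; the sum is limited to 1 decimal place (3 s.f.).
Carrying full precision, 11.717 × 20.6 = 241.3702 mol; 20.6 has 3 s.f., so the result keeps min(3, 3) = 3 s.f.
Rounded to 3 significant figures: 241 mol.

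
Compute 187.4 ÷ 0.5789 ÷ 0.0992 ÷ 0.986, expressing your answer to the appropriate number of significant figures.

3.31 × 10³

187.4 ÷ 0.5789 ÷ 0.0992 ÷ 0.986 = 3309.61479932…
Multiplication/division keeps the fewest significant figures: 187.4 → 4 s.f., 0.5789 → 4 s.f., 0.0992 → 3 s.f., 0.986 → 3 s.f.; limit is 3.
Rounded to 3 significant figures: 3.31 × 10³.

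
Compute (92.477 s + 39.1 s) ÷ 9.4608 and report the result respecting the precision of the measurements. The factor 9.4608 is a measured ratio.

92.477 s + 39.1 s = 131.577 s; the sum is limited to 1 decimal place (4 s.f.).
Carrying full precision, 131.577 ÷ 9.4608 = 13.9075976662… s; 9.4608 has 5 s.f., so the result keeps min(4, 5) = 4 s.f.
Rounded to 4 significant figures: 13.91 s.

13.91 s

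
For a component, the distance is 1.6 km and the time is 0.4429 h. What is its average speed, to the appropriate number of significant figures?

average speed = 1.6 km ÷ 0.4429 h = 3.61255362384… km/h.
1.6 has 2 significant figures; 0.4429 has 4.
Division/multiplication keeps the fewest: 2 significant figures.
Rounded: 3.6 km/h.

3.6 km/h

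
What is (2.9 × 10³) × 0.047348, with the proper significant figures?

(2.9 × 10³) × 0.047348 = 137.3092
Multiplication/division keeps the fewest significant figures: 2.9 × 10³ → 2 s.f., 0.047348 → 5 s.f.; limit is 2.
Rounded to 2 significant figures: 1.4 × 10².

1.4 × 10²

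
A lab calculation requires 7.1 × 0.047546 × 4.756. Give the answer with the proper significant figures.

7.1 × 0.047546 × 4.756 = 1.6055143096
Multiplication/division keeps the fewest significant figures: 7.1 → 2 s.f., 0.047546 → 5 s.f., 4.756 → 4 s.f.; limit is 2.
Rounded to 2 significant figures: 1.6.

1.6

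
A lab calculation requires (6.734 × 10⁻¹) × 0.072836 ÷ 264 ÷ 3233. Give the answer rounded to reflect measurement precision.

5.75 × 10⁻⁸

(6.734 × 10⁻¹) × 0.072836 ÷ 264 ÷ 3233 = 5.74658146576 × 10^-8…
Multiplication/division keeps the fewest significant figures: 6.734 × 10⁻¹ → 4 s.f., 0.072836 → 5 s.f., 264 → 3 s.f., 3233 → 4 s.f.; limit is 3.
Rounded to 3 significant figures: 5.75 × 10⁻⁸.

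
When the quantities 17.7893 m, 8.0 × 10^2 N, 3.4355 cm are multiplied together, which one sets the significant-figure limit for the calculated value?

8.0 × 10^2 N

17.7893 m → 6 s.f.; 8.0 × 10^2 N → 2 s.f.; 3.4355 cm → 5 s.f.
The fewest is 2 significant figures, from 8.0 × 10^2 N.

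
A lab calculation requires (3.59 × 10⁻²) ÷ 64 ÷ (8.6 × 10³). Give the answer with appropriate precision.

(3.59 × 10⁻²) ÷ 64 ÷ (8.6 × 10³) = 6.52252906977 × 10^-8…
Multiplication/division keeps the fewest significant figures: 3.59 × 10⁻² → 3 s.f., 64 → 2 s.f., 8.6 × 10³ → 2 s.f.; limit is 2.
Rounded to 2 significant figures: 6.5 × 10⁻⁸.

6.5 × 10⁻⁸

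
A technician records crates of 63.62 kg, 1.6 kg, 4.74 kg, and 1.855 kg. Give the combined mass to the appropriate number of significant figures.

63.62 kg + 1.6 kg + 4.74 kg + 1.855 kg = 71.815 kg.
Addition/subtraction keeps the fewest decimal places: 63.62 → 2 decimal places, 1.6 → 1 decimal place, 4.74 → 2 decimal places, 1.855 → 3 decimal places; limit is 1.
Rounded to 1 decimal place: 71.8 kg.

71.8 kg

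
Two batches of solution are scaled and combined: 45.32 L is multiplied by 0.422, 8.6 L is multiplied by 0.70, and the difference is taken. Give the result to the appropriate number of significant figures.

45.32 × 0.422 = 19.12504 → 19.1 L (3 s.f., last digit at the 10^-1 place).
8.6 × 0.70 = 6.02 → 6.0 L (2 s.f., last digit at the 10^-1 place).
Difference: 13.10504 L; keep the coarser place, 10^-1.
Result: 13.1 L.

13.1 L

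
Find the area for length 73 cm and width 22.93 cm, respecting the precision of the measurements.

area = 73 cm × 22.93 cm = 1673.89 cm².
73 has 2 significant figures; 22.93 has 4.
Division/multiplication keeps the fewest: 2 significant figures.
Rounded: 1.7 × 10³ cm².

1.7 × 10³ cm²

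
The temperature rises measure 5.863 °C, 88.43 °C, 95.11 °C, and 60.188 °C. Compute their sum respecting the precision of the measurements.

5.863 °C + 88.43 °C + 95.11 °C + 60.188 °C = 249.591 °C.
Addition/subtraction keeps the fewest decimal places: 5.863 → 3 decimal places, 88.43 → 2 decimal places, 95.11 → 2 decimal places, 60.188 → 3 decimal places; limit is 2.
Rounded to 2 decimal places: 249.59 °C.

249.59 °C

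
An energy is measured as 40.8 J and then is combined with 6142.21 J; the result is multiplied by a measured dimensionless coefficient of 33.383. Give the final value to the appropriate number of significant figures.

40.8 J + 6142.21 J = 6183.01 J; the sum is limited to 1 decimal place (5 s.f.).
Carrying full precision, 6183.01 × 33.383 = 206407.42283 J; 33.383 has 5 s.f., so the result keeps min(5, 5) = 5 s.f.
Rounded to 5 significant figures: 2.0641 × 10^5 J.

2.0641 × 10^5 J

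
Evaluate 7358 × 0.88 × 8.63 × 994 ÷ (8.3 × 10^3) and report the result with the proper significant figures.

6.7 × 10^3

7358 × 0.88 × 8.63 × 994 ÷ (8.3 × 10^3) = 6692.0864613…
Multiplication/division keeps the fewest significant figures: 7358 → 4 s.f., 0.88 → 2 s.f., 8.63 → 3 s.f., 994 → 3 s.f., 8.3 × 10^3 → 2 s.f.; limit is 2.
Rounded to 2 significant figures: 6.7 × 10^3.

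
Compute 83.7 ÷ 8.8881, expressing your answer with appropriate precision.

83.7 ÷ 8.8881 = 9.41708576636…
Multiplication/division keeps the fewest significant figures: 83.7 → 3 s.f., 8.8881 → 5 s.f.; limit is 3.
Rounded to 3 significant figures: 9.42.

9.42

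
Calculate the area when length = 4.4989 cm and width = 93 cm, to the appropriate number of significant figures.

4.2 × 10^2 cm²

area = 4.4989 cm × 93 cm = 418.3977 cm².
4.4989 has 5 significant figures; 93 has 2.
Division/multiplication keeps the fewest: 2 significant figures.
Rounded: 4.2 × 10^2 cm².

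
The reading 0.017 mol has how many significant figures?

0.017: leading zeros are not significant.

2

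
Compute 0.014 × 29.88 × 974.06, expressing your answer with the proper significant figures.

4.1 × 10²

0.014 × 29.88 × 974.06 = 407.4687792
Multiplication/division keeps the fewest significant figures: 0.014 → 2 s.f., 29.88 → 4 s.f., 974.06 → 5 s.f.; limit is 2.
Rounded to 2 significant figures: 4.1 × 10².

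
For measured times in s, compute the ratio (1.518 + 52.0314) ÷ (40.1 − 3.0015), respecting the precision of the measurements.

1.518 + 52.0314 = 53.5494, limited to 3 d.p. → 5 s.f.; 40.1 − 3.0015 = 37.0985, limited to 1 d.p. → 3 s.f.
Carrying full precision, 53.5494 ÷ 37.0985 = 1.44343841395…; keep min(5, 3) = 3 s.f.
Rounded to 3 significant figures: 1.44.

1.44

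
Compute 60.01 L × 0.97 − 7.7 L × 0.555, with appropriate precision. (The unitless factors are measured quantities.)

54 L

60.01 × 0.97 = 58.2097 → 58 L (2 s.f., last digit at the 10^0 place).
7.7 × 0.555 = 4.2735 → 4.3 L (2 s.f., last digit at the 10^-1 place).
Difference: 53.9362 L; keep the coarser place, 10^0.
Result: 54 L.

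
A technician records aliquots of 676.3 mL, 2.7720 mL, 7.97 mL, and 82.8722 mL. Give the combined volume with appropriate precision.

769.9 mL

676.3 mL + 2.7720 mL + 7.97 mL + 82.8722 mL = 769.9142 mL.
Addition/subtraction keeps the fewest decimal places: 676.3 → 1 decimal place, 2.7720 → 4 decimal places, 7.97 → 2 decimal places, 82.8722 → 4 decimal places; limit is 1.
Rounded to 1 decimal place: 769.9 mL.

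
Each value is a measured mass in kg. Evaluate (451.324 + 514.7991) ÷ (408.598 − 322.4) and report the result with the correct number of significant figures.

11.2

451.324 + 514.7991 = 966.1231, limited to 3 d.p. → 6 s.f.; 408.598 − 322.4 = 86.198, limited to 1 d.p. → 3 s.f.
Carrying full precision, 966.1231 ÷ 86.198 = 11.2081846447…; keep min(6, 3) = 3 s.f.
Rounded to 3 significant figures: 11.2.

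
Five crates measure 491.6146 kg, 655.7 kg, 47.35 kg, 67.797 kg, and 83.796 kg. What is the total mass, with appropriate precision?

1346.3 kg

491.6146 kg + 655.7 kg + 47.35 kg + 67.797 kg + 83.796 kg = 1346.2576 kg.
Addition/subtraction keeps the fewest decimal places: 491.6146 → 4 decimal places, 655.7 → 1 decimal place, 47.35 → 2 decimal places, 67.797 → 3 decimal places, 83.796 → 3 decimal places; limit is 1.
Rounded to 1 decimal place: 1346.3 kg.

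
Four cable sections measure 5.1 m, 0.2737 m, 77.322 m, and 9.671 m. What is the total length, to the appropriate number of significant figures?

5.1 m + 0.2737 m + 77.322 m + 9.671 m = 92.3667 m.
Addition/subtraction keeps the fewest decimal places: 5.1 → 1 decimal place, 0.2737 → 4 decimal places, 77.322 → 3 decimal places, 9.671 → 3 decimal places; limit is 1.
Rounded to 1 decimal place: 92.4 m.

92.4 m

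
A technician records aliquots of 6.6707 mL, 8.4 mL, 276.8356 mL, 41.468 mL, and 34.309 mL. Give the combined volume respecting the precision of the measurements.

6.6707 mL + 8.4 mL + 276.8356 mL + 41.468 mL + 34.309 mL = 367.6833 mL.
Addition/subtraction keeps the fewest decimal places: 6.6707 → 4 decimal places, 8.4 → 1 decimal place, 276.8356 → 4 decimal places, 41.468 → 3 decimal places, 34.309 → 3 decimal places; limit is 1.
Rounded to 1 decimal place: 367.7 mL.

367.7 mL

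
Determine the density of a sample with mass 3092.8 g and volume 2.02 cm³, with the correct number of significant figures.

density = 3092.8 g ÷ 2.02 cm³ = 1531.08910891… g/cm³.
3092.8 has 5 significant figures; 2.02 has 3.
Division/multiplication keeps the fewest: 3 significant figures.
Rounded: 1.53 × 10³ g/cm³.

1.53 × 10³ g/cm³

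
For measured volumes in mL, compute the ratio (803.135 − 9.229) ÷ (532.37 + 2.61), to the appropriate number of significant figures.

1.4840

803.135 − 9.229 = 793.906, limited to 3 d.p. → 6 s.f.; 532.37 + 2.61 = 534.98, limited to 2 d.p. → 5 s.f.
Carrying full precision, 793.906 ÷ 534.98 = 1.48399192493…; keep min(6, 5) = 5 s.f.
Rounded to 5 significant figures: 1.4840.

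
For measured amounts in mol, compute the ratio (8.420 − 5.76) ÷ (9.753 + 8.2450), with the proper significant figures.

8.420 − 5.76 = 2.660, limited to 2 d.p. → 3 s.f.; 9.753 + 8.2450 = 17.9980, limited to 3 d.p. → 5 s.f.
Carrying full precision, 2.660 ÷ 17.9980 = 0.147794199355…; keep min(3, 5) = 3 s.f.
Rounded to 3 significant figures: 1.48 × 10⁻¹.

1.48 × 10⁻¹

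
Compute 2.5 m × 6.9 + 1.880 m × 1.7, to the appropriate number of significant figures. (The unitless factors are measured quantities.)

2.5 × 6.9 = 17.25 → 17 m (2 s.f., last digit at the 10^0 place).
1.880 × 1.7 = 3.196 → 3.2 m (2 s.f., last digit at the 10^-1 place).
Sum: 20.446 m; keep the coarser place, 10^0.
Result: 2.0 × 10¹ m.

2.0 × 10¹ m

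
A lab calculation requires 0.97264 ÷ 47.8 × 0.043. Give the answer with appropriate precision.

0.97264 ÷ 47.8 × 0.043 = 0.000874969037657…
Multiplication/division keeps the fewest significant figures: 0.97264 → 5 s.f., 47.8 → 3 s.f., 0.043 → 2 s.f.; limit is 2.
Rounded to 2 significant figures: 8.7 × 10^-4.

8.7 × 10^-4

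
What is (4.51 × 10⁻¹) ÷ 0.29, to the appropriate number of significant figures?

(4.51 × 10⁻¹) ÷ 0.29 = 1.55517241379…
Multiplication/division keeps the fewest significant figures: 4.51 × 10⁻¹ → 3 s.f., 0.29 → 2 s.f.; limit is 2.
Rounded to 2 significant figures: 1.6.

1.6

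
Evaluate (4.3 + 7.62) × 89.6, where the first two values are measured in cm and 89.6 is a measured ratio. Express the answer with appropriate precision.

4.3 cm + 7.62 cm = 11.92 cm; the sum is limited to 1 decimal place (3 s.f.).
Carrying full precision, 11.92 × 89.6 = 1068.032 cm; 89.6 has 3 s.f., so the result keeps min(3, 3) = 3 s.f.
Rounded to 3 significant figures: 1.07 × 10^3 cm.

1.07 × 10^3 cm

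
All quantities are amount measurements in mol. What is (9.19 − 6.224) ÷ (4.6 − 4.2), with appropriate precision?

9.19 − 6.224 = 2.966, limited to 2 d.p. → 3 s.f.; 4.6 − 4.2 = 0.4, limited to 1 d.p. → 1 s.f.
Carrying full precision, 2.966 ÷ 0.4 = 7.415; keep min(3, 1) = 1 s.f.
Rounded to 1 significant figure: 7.

7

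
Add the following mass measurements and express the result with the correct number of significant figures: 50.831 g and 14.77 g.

65.60 g

50.831 g + 14.77 g = 65.601 g.
Addition/subtraction keeps the fewest decimal places: 50.831 → 3 decimal places, 14.77 → 2 decimal places; limit is 2.
Rounded to 2 decimal places: 65.60 g.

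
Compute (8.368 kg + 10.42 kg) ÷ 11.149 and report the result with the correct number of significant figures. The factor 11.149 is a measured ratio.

8.368 kg + 10.42 kg = 18.788 kg; the sum is limited to 2 decimal places (4 s.f.).
Carrying full precision, 18.788 ÷ 11.149 = 1.68517355817… kg; 11.149 has 5 s.f., so the result keeps min(4, 5) = 4 s.f.
Rounded to 4 significant figures: 1.685 kg.

1.685 kg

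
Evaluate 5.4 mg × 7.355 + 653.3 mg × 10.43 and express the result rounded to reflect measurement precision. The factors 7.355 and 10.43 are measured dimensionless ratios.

5.4 × 7.355 = 39.717 → 4.0 × 10^1 mg (2 s.f., last digit at the 10^0 place).
653.3 × 10.43 = 6813.919 → 6.814 × 10^3 mg (4 s.f., last digit at the 10^0 place).
Sum: 6853.636 mg; keep the coarser place, 10^0.
Result: 6854 mg.

6854 mg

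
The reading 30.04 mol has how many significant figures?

4

30.04: zeros between nonzero digits are significant.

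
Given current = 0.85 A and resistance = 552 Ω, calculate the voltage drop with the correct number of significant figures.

voltage drop = 0.85 A × 552 Ω = 469.2 V.
0.85 has 2 significant figures; 552 has 3.
Division/multiplication keeps the fewest: 2 significant figures.
Rounded: 4.7 × 10^2 V.

4.7 × 10^2 V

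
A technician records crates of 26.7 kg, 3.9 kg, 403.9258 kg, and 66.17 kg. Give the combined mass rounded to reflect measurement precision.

26.7 kg + 3.9 kg + 403.9258 kg + 66.17 kg = 500.6958 kg.
Addition/subtraction keeps the fewest decimal places: 26.7 → 1 decimal place, 3.9 → 1 decimal place, 403.9258 → 4 decimal places, 66.17 → 2 decimal places; limit is 1.
Rounded to 1 decimal place: 500.7 kg.

500.7 kg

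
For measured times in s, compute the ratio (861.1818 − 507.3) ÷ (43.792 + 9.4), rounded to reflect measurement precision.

6.65

861.1818 − 507.3 = 353.8818, limited to 1 d.p. → 4 s.f.; 43.792 + 9.4 = 53.192, limited to 1 d.p. → 3 s.f.
Carrying full precision, 353.8818 ÷ 53.192 = 6.65291397203…; keep min(4, 3) = 3 s.f.
Rounded to 3 significant figures: 6.65.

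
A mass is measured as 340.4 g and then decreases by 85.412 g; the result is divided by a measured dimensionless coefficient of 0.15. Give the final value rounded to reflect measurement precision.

340.4 g − 85.412 g = 254.988 g; the difference is limited to 1 decimal place (4 s.f.).
Carrying full precision, 254.988 ÷ 0.15 = 1699.92 g; 0.15 has 2 s.f., so the result keeps min(4, 2) = 2 s.f.
Rounded to 2 significant figures: 1.7 × 10³ g.

1.7 × 10³ g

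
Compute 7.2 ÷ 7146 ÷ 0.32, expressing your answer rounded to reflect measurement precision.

0.0031

7.2 ÷ 7146 ÷ 0.32 = 0.00314861460957…
Multiplication/division keeps the fewest significant figures: 7.2 → 2 s.f., 7146 → 4 s.f., 0.32 → 2 s.f.; limit is 2.
Rounded to 2 significant figures: 0.0031.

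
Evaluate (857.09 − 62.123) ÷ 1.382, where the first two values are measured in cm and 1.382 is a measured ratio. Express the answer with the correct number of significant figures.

857.09 cm − 62.123 cm = 794.967 cm; the difference is limited to 2 decimal places (5 s.f.).
Carrying full precision, 794.967 ÷ 1.382 = 575.229377713… cm; 1.382 has 4 s.f., so the result keeps min(5, 4) = 4 s.f.
Rounded to 4 significant figures: 575.2 cm.

575.2 cm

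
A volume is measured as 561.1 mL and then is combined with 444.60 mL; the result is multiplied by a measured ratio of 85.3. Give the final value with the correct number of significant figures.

8.58 × 10^4 mL

561.1 mL + 444.60 mL = 1005.70 mL; the sum is limited to 1 decimal place (5 s.f.).
Carrying full precision, 1005.70 × 85.3 = 85786.21 mL; 85.3 has 3 s.f., so the result keeps min(5, 3) = 3 s.f.
Rounded to 3 significant figures: 8.58 × 10^4 mL.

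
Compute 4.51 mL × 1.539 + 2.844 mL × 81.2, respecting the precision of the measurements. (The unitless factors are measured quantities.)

238 mL

4.51 × 1.539 = 6.94089 → 6.94 mL (3 s.f., last digit at the 10^-2 place).
2.844 × 81.2 = 230.9328 → 231 mL (3 s.f., last digit at the 10^0 place).
Sum: 237.87369 mL; keep the coarser place, 10^0.
Result: 238 mL.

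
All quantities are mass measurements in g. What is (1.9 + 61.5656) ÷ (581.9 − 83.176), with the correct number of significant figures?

0.127

1.9 + 61.5656 = 63.4656, limited to 1 d.p. → 3 s.f.; 581.9 − 83.176 = 498.724, limited to 1 d.p. → 4 s.f.
Carrying full precision, 63.4656 ÷ 498.724 = 0.127255957203…; keep min(3, 4) = 3 s.f.
Rounded to 3 significant figures: 0.127.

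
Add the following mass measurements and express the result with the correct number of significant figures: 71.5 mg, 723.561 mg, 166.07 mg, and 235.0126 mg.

1196.1 mg

71.5 mg + 723.561 mg + 166.07 mg + 235.0126 mg = 1196.1436 mg.
Addition/subtraction keeps the fewest decimal places: 71.5 → 1 decimal place, 723.561 → 3 decimal places, 166.07 → 2 decimal places, 235.0126 → 4 decimal places; limit is 1.
Rounded to 1 decimal place: 1196.1 mg.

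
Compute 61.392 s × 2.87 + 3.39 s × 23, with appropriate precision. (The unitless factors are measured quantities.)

254 s

61.392 × 2.87 = 176.19504 → 176 s (3 s.f., last digit at the 10^0 place).
3.39 × 23 = 77.97 → 78 s (2 s.f., last digit at the 10^0 place).
Sum: 254.16504 s; keep the coarser place, 10^0.
Result: 254 s.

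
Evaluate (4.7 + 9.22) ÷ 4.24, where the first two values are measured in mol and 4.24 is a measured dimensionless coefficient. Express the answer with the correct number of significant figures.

3.28 mol

4.7 mol + 9.22 mol = 13.92 mol; the sum is limited to 1 decimal place (3 s.f.).
Carrying full precision, 13.92 ÷ 4.24 = 3.28301886792… mol; 4.24 has 3 s.f., so the result keeps min(3, 3) = 3 s.f.
Rounded to 3 significant figures: 3.28 mol.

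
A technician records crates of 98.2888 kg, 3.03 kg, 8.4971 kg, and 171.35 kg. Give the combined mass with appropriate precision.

281.17 kg

98.2888 kg + 3.03 kg + 8.4971 kg + 171.35 kg = 281.1659 kg.
Addition/subtraction keeps the fewest decimal places: 98.2888 → 4 decimal places, 3.03 → 2 decimal places, 8.4971 → 4 decimal places, 171.35 → 2 decimal places; limit is 2.
Rounded to 2 decimal places: 281.17 kg.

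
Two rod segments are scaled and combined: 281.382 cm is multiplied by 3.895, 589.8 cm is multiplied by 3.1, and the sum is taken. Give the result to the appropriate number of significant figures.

281.382 × 3.895 = 1095.98289 → 1.096 × 10³ cm (4 s.f., last digit at the 10^0 place).
589.8 × 3.1 = 1828.38 → 1.8 × 10³ cm (2 s.f., last digit at the 10^2 place).
Sum: 2924.36289 cm; keep the coarser place, 10^2.
Result: 2.9 × 10³ cm.

2.9 × 10³ cm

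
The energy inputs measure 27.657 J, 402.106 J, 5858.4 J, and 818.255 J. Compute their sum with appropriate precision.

27.657 J + 402.106 J + 5858.4 J + 818.255 J = 7106.418 J.
Addition/subtraction keeps the fewest decimal places: 27.657 → 3 decimal places, 402.106 → 3 decimal places, 5858.4 → 1 decimal place, 818.255 → 3 decimal places; limit is 1.
Rounded to 1 decimal place: 7106.4 J.

7106.4 J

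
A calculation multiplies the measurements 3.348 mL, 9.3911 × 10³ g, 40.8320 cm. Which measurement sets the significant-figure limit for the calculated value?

3.348 mL

3.348 mL → 4 s.f.; 9.3911 × 10³ g → 5 s.f.; 40.8320 cm → 6 s.f.
The fewest is 4 significant figures, from 3.348 mL.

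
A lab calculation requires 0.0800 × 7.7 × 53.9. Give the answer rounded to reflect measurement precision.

0.0800 × 7.7 × 53.9 = 33.2024
Multiplication/division keeps the fewest significant figures: 0.0800 → 3 s.f., 7.7 → 2 s.f., 53.9 → 3 s.f.; limit is 2.
Rounded to 2 significant figures: 33.

33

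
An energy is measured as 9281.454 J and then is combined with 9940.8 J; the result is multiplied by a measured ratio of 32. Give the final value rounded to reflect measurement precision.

6.2 × 10⁵ J

9281.454 J + 9940.8 J = 19222.254 J; the sum is limited to 1 decimal place (6 s.f.).
Carrying full precision, 19222.254 × 32 = 615112.128 J; 32 has 2 s.f., so the result keeps min(6, 2) = 2 s.f.
Rounded to 2 significant figures: 6.2 × 10⁵ J.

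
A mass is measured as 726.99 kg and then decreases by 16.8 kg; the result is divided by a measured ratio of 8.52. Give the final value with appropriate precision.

726.99 kg − 16.8 kg = 710.19 kg; the difference is limited to 1 decimal place (4 s.f.).
Carrying full precision, 710.19 ÷ 8.52 = 83.3556338028… kg; 8.52 has 3 s.f., so the result keeps min(4, 3) = 3 s.f.
Rounded to 3 significant figures: 83.4 kg.

83.4 kg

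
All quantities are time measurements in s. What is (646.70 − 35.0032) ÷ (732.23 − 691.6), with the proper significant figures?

646.70 − 35.0032 = 611.6968, limited to 2 d.p. → 5 s.f.; 732.23 − 691.6 = 40.63, limited to 1 d.p. → 3 s.f.
Carrying full precision, 611.6968 ÷ 40.63 = 15.0552990401…; keep min(5, 3) = 3 s.f.
Rounded to 3 significant figures: 15.1.

15.1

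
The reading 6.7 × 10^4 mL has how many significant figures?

6.7 × 10^4: in scientific notation every digit of the coefficient is significant.

2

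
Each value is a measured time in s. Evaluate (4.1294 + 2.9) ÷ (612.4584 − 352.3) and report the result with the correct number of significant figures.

0.027

4.1294 + 2.9 = 7.0294, limited to 1 d.p. → 2 s.f.; 612.4584 − 352.3 = 260.1584, limited to 1 d.p. → 4 s.f.
Carrying full precision, 7.0294 ÷ 260.1584 = 0.027019692618…; keep min(2, 4) = 2 s.f.
Rounded to 2 significant figures: 0.027.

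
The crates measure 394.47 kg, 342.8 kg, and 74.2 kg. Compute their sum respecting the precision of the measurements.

394.47 kg + 342.8 kg + 74.2 kg = 811.47 kg.
Addition/subtraction keeps the fewest decimal places: 394.47 → 2 decimal places, 342.8 → 1 decimal place, 74.2 → 1 decimal place; limit is 1.
Rounded to 1 decimal place: 811.5 kg.

811.5 kg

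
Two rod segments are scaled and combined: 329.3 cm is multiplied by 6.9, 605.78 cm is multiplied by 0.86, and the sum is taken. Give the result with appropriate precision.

329.3 × 6.9 = 2272.17 → 2.3 × 10^3 cm (2 s.f., last digit at the 10^2 place).
605.78 × 0.86 = 520.9708 → 5.2 × 10^2 cm (2 s.f., last digit at the 10^1 place).
Sum: 2793.1408 cm; keep the coarser place, 10^2.
Result: 2.8 × 10^3 cm.

2.8 × 10^3 cm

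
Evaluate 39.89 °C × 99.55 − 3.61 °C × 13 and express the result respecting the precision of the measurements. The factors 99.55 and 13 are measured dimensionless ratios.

3924 °C

39.89 × 99.55 = 3971.0495 → 3971 °C (4 s.f., last digit at the 10^0 place).
3.61 × 13 = 46.93 → 47 °C (2 s.f., last digit at the 10^0 place).
Difference: 3924.1195 °C; keep the coarser place, 10^0.
Result: 3924 °C.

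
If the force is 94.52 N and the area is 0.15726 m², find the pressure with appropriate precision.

601.0 Pa

pressure = 94.52 N ÷ 0.15726 m² = 601.04285896… Pa.
94.52 has 4 significant figures; 0.15726 has 5.
Division/multiplication keeps the fewest: 4 significant figures.
Rounded: 601.0 Pa.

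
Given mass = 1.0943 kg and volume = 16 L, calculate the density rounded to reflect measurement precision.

0.068 kg/L

density = 1.0943 kg ÷ 16 L = 0.06839375 kg/L.
1.0943 has 5 significant figures; 16 has 2.
Division/multiplication keeps the fewest: 2 significant figures.
Rounded: 0.068 kg/L.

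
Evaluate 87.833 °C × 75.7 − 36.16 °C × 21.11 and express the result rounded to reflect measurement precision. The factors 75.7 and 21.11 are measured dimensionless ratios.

5.89 × 10³ °C

87.833 × 75.7 = 6648.9581 → 6.65 × 10³ °C (3 s.f., last digit at the 10^1 place).
36.16 × 21.11 = 763.3376 → 763.3 °C (4 s.f., last digit at the 10^-1 place).
Difference: 5885.6205 °C; keep the coarser place, 10^1.
Result: 5.89 × 10³ °C.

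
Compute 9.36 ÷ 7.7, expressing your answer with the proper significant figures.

1.2

9.36 ÷ 7.7 = 1.21558441558…
Multiplication/division keeps the fewest significant figures: 9.36 → 3 s.f., 7.7 → 2 s.f.; limit is 2.
Rounded to 2 significant figures: 1.2.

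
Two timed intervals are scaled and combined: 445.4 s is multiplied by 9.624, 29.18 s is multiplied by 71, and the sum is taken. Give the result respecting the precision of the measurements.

445.4 × 9.624 = 4286.5296 → 4287 s (4 s.f., last digit at the 10^0 place).
29.18 × 71 = 2071.78 → 2.1 × 10^3 s (2 s.f., last digit at the 10^2 place).
Sum: 6358.3096 s; keep the coarser place, 10^2.
Result: 6.4 × 10^3 s.

6.4 × 10^3 s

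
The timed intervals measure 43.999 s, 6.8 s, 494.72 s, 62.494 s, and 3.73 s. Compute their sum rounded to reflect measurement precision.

43.999 s + 6.8 s + 494.72 s + 62.494 s + 3.73 s = 611.743 s.
Addition/subtraction keeps the fewest decimal places: 43.999 → 3 decimal places, 6.8 → 1 decimal place, 494.72 → 2 decimal places, 62.494 → 3 decimal places, 3.73 → 2 decimal places; limit is 1.
Rounded to 1 decimal place: 611.7 s.

611.7 s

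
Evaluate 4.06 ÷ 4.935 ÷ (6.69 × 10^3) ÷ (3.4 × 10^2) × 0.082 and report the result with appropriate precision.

3.0 × 10^-8

4.06 ÷ 4.935 ÷ (6.69 × 10^3) ÷ (3.4 × 10^2) × 0.082 = 2.96583983592 × 10^-8…
Multiplication/division keeps the fewest significant figures: 4.06 → 3 s.f., 4.935 → 4 s.f., 6.69 × 10^3 → 3 s.f., 3.4 × 10^2 → 2 s.f., 0.082 → 2 s.f.; limit is 2.
Rounded to 2 significant figures: 3.0 × 10^-8.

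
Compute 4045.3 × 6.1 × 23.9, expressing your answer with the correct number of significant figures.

4045.3 × 6.1 × 23.9 = 589764.287
Multiplication/division keeps the fewest significant figures: 4045.3 → 5 s.f., 6.1 → 2 s.f., 23.9 → 3 s.f.; limit is 2.
Rounded to 2 significant figures: 5.9 × 10⁵.

5.9 × 10⁵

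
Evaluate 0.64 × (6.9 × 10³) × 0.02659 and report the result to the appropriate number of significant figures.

1.2 × 10²

0.64 × (6.9 × 10³) × 0.02659 = 117.42144
Multiplication/division keeps the fewest significant figures: 0.64 → 2 s.f., 6.9 × 10³ → 2 s.f., 0.02659 → 4 s.f.; limit is 2.
Rounded to 2 significant figures: 1.2 × 10².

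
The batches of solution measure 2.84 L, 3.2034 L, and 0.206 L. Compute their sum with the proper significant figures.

2.84 L + 3.2034 L + 0.206 L = 6.2494 L.
Addition/subtraction keeps the fewest decimal places: 2.84 → 2 decimal places, 3.2034 → 4 decimal places, 0.206 → 3 decimal places; limit is 2.
Rounded to 2 decimal places: 6.25 L.

6.25 L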